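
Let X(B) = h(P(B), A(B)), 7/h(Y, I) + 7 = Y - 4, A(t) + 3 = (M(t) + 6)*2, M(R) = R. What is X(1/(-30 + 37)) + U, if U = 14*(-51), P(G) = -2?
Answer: -9289/13 ≈ -714.54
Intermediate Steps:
A(t) = 9 + 2*t (A(t) = -3 + (t + 6)*2 = -3 + (6 + t)*2 = -3 + (12 + 2*t) = 9 + 2*t)
h(Y, I) = 7/(-11 + Y) (h(Y, I) = 7/(-7 + (Y - 4)) = 7/(-7 + (-4 + Y)) = 7/(-11 + Y))
X(B) = -7/13 (X(B) = 7/(-11 - 2) = 7/(-13) = 7*(-1/13) = -7/13)
U = -714
X(1/(-30 + 37)) + U = -7/13 - 714 = -9289/13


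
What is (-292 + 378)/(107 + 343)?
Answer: 43/225 ≈ 0.19111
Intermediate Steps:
(-292 + 378)/(107 + 343) = 86/450 = 86*(1/450) = 43/225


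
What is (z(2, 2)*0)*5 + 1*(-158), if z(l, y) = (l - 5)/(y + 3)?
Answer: -158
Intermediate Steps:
z(l, y) = (-5 + l)/(3 + y)
(z(2, 2)*0)*5 + 1*(-158) = (((-5 + 2)/(3 + 2))*0)*5 + 1*(-158) = ((-3/5)*0)*5 - 158 = (((1/5)*(-3))*0)*5 - 158 = -3/5*0*5 - 158 = 0*5 - 158 = 0 - 158 = -158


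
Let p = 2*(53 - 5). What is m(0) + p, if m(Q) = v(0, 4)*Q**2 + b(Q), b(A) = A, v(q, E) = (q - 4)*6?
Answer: 96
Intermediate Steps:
v(q, E) = -24 + 6*q (v(q, E) = (-4 + q)*6 = -24 + 6*q)
m(Q) = Q - 24*Q**2 (m(Q) = (-24 + 6*0)*Q**2 + Q = (-24 + 0)*Q**2 + Q = -24*Q**2 + Q = Q - 24*Q**2)
p = 96 (p = 2*48 = 96)
m(0) + p = 0*(1 - 24*0) + 96 = 0*(1 + 0) + 96 = 0*1 + 96 = 0 + 96 = 96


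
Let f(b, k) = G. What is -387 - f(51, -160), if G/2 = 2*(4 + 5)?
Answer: -423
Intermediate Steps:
G = 36 (G = 2*(2*(4 + 5)) = 2*(2*9) = 2*18 = 36)
f(b, k) = 36
-387 - f(51, -160) = -387 - 1*36 = -387 - 36 = -423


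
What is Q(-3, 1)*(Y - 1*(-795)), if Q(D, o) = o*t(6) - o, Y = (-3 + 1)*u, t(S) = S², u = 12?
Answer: 26985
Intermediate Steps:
Y = -24 (Y = (-3 + 1)*12 = -2*12 = -24)
Q(D, o) = 35*o (Q(D, o) = o*6² - o = o*36 - o = 36*o - o = 35*o)
Q(-3, 1)*(Y - 1*(-795)) = (35*1)*(-24 - 1*(-795)) = 35*(-24 + 795) = 35*771 = 26985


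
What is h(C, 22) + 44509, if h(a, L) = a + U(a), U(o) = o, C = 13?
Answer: 44535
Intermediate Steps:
h(a, L) = 2*a (h(a, L) = a + a = 2*a)
h(C, 22) + 44509 = 2*13 + 44509 = 26 + 44509 = 44535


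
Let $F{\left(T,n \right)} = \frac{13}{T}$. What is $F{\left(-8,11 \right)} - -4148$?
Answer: $\frac{33171}{8} \approx 4146.4$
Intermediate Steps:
$F{\left(-8,11 \right)} - -4148 = \frac{13}{-8} - -4148 = 13 \left(- \frac{1}{8}\right) + 4148 = - \frac{13}{8} + 4148 = \frac{33171}{8}$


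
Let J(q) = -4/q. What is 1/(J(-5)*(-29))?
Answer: -5/116 ≈ -0.043103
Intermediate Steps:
1/(J(-5)*(-29)) = 1/(-4/(-5)*(-29)) = 1/(-4*(-⅕)*(-29)) = 1/((⅘)*(-29)) = 1/(-116/5) = -5/116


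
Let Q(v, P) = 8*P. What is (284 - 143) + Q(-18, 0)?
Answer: 141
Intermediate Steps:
(284 - 143) + Q(-18, 0) = (284 - 143) + 8*0 = 141 + 0 = 141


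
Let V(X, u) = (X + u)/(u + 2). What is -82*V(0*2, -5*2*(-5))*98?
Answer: -100450/13 ≈ -7726.9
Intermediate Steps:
V(X, u) = (X + u)/(2 + u)
-82*V(0*2, -5*2*(-5))*98 = -82*(0*2 - 5*2*(-5))/(2 - 5*2*(-5))*98 = -82*(0 - 10*(-5))/(2 - 10*(-5))*98 = -82*(0 + 50)/(2 + 50)*98 = -82*50/52*98 = -41*50/26*98 = -82*25/26*98 = -1025/13*98 = -100450/13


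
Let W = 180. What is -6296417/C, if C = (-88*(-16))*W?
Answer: -6296417/253440 ≈ -24.844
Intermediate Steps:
C = 253440 (C = -88*(-16)*180 = 1408*180 = 253440)
-6296417/C = -6296417/253440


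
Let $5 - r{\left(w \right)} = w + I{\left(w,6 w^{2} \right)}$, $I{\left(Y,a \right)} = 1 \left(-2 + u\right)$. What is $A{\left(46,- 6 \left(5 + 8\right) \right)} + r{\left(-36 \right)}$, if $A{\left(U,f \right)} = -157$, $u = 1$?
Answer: $-115$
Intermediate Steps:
$I{\left(Y,a \right)} = -1$ ($I{\left(Y,a \right)} = 1 \left(-2 + 1\right) = 1 \left(-1\right) = -1$)
$r{\left(w \right)} = 6 - w$ ($r{\left(w \right)} = 5 - \left(w - 1\right) = 5 - \left(-1 + w\right) = 6 - w$)
$A{\left(46,- 6 \left(5 + 8\right) \right)} + r{\left(-36 \right)} = -157 + \left(6 - -36\right) = -157 + \left(6 + 36\right) = -157 + 42 = -115$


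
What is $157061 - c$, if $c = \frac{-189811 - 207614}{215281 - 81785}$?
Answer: $\frac{20967412681}{133496} \approx 1.5706 \cdot 10^{5}$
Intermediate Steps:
$c = - \frac{397425}{133496} \approx -2.9771$
$157061 - c = 157061 - - \frac{397425}{133496} = 157061 + \frac{397425}{133496} = \frac{20967412681}{133496}$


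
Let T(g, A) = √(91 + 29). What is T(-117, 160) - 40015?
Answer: -40015 + 2*√30 ≈ -40004.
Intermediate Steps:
T(g, A) = 2*√30 (T(g, A) = √120 = 2*√30)
T(-117, 160) - 40015 = 2*√30 - 40015 = -40015 + 2*√30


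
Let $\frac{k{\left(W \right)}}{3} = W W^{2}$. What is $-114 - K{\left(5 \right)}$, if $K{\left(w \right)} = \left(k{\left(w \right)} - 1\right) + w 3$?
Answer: $-503$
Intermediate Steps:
$k{\left(W \right)} = 3 W^{3}$ ($k{\left(W \right)} = 3 W W^{2} = 3 W^{3}$)
$K{\left(w \right)} = -1 + 3 w + 3 w^{3}$ ($K{\left(w \right)} = \left(3 w^{3} - 1\right) + w 3 = \left(-1 + 3 w^{3}\right) + 3 w = -1 + 3 w + 3 w^{3}$)
$-114 - K{\left(5 \right)} = -114 - \left(-1 + 3 \cdot 5 + 3 \cdot 5^{3}\right) = -114 - \left(-1 + 15 + 3 \cdot 125\right) = -114 - \left(-1 + 15 + 375\right) = -114 - 389 = -503$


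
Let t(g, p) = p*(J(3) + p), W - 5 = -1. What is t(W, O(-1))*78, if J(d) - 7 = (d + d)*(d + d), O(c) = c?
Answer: -3276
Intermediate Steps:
W = 4 (W = 5 - 1 = 4)
J(d) = 7 + 4*d**2 (J(d) = 7 + (d + d)*(d + d) = 7 + (2*d)*(2*d) = 7 + 4*d**2)
t(g, p) = p*(43 + p) (t(g, p) = p*((7 + 4*3**2) + p) = p*((7 + 4*9) + p) = p*((7 + 36) + p) = p*(43 + p))
t(W, O(-1))*78 = -(43 - 1)*78 = -1*42*78 = -42*78 = -3276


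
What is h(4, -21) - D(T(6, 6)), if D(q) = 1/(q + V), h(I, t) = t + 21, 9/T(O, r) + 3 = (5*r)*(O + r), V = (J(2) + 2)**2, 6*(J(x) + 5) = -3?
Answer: -476/5843 ≈ -0.081465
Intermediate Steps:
J(x) = -11/2 (J(x) = -5 + (1/6)*(-3) = -5 - 1/2 = -11/2)
V = 49/4 (V = (-11/2 + 2)**2 = (-7/2)**2 = 49/4 ≈ 12.250)
T(O, r) = 9/(-3 + 5*r*(O + r)) (T(O, r) = 9/(-3 + (5*r)*(O + r)) = 9/(-3 + 5*r*(O + r)))
h(I, t) = 21 + t
D(q) = 1/(49/4 + q) (D(q) = 1/(q + 49/4) = 1/(49/4 + q))
h(4, -21) - D(T(6, 6)) = (21 - 21) - 4/(49 + 4*(9/(-3 + 5*6**2 + 5*6*6))) = 0 - 4/(49 + 4*(9/(-3 + 5*36 + 180))) = 0 - 4/(49 + 4*(9/(-3 + 180 + 180))) = 0 - 4/(49 + 4*(9/357)) = 0 - 4/(49 + 4*(9*(1/357))) = 0 - 4/(49 + 4*(3/119)) = 0 - 4/(49 + 12/119) = 0 - 4/5843/119 = 0 - 4*119/5843 = 0 - 1*476/5843 = 0 - 476/5843 = -476/5843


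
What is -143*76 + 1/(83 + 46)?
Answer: -1401971/129 ≈ -10868.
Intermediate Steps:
-143*76 + 1/(83 + 46) = -10868 + 1/129 = -1401971/129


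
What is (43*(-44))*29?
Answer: -54868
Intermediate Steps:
(43*(-44))*29 = -1892*29 = -54868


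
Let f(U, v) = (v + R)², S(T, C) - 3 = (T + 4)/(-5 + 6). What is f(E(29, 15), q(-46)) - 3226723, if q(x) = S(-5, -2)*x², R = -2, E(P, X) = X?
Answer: 14666177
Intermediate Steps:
S(T, C) = 7 + T (S(T, C) = 3 + (T + 4)/(-5 + 6) = 3 + (4 + T)/1 = 3 + (4 + T)*1 = 3 + (4 + T) = 7 + T)
q(x) = 2*x² (q(x) = (7 - 5)*x² = 2*x²)
f(U, v) = (-2 + v)² (f(U, v) = (v - 2)² = (-2 + v)²)
f(E(29, 15), q(-46)) - 3226723 = (-2 + 2*(-46)²)² - 3226723 = (-2 + 2*2116)² - 3226723 = (-2 + 4232)² - 3226723 = 4230² - 3226723 = 17892900 - 3226723 = 14666177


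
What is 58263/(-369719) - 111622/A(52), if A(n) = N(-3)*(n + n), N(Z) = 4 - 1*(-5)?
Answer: -20661654193/173028492 ≈ -119.41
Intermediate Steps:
N(Z) = 9 (N(Z) = 4 + 5 = 9)
A(n) = 18*n (A(n) = 9*(n + n) = 9*(2*n) = 18*n)
58263/(-369719) - 111622/A(52) = 58263/(-369719) - 111622/(18*52) = 58263*(-1/369719) - 111622/936 = -58263/369719 - 111622*1/936 = -58263/369719 - 55811/468 = -20661654193/173028492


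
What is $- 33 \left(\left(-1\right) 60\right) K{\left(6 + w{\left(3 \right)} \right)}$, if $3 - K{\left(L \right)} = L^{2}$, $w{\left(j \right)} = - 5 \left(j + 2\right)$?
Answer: $-708840$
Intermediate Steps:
$w{\left(j \right)} = -10 - 5 j$ ($w{\left(j \right)} = - 5 \left(2 + j\right) = -10 - 5 j$)
$K{\left(L \right)} = 3 - L^{2}$
$- 33 \left(\left(-1\right) 60\right) K{\left(6 + w{\left(3 \right)} \right)} = - 33 \left(\left(-1\right) 60\right) \left(3 - \left(6 - 25\right)^{2}\right) = \left(-33\right) \left(-60\right) \left(3 - \left(6 - 25\right)^{2}\right) = 1980 \left(3 - \left(6 - 25\right)^{2}\right) = 1980 \left(3 - \left(-19\right)^{2}\right) = 1980 \left(3 - 361\right) = 1980 \left(-358\right) = -708840$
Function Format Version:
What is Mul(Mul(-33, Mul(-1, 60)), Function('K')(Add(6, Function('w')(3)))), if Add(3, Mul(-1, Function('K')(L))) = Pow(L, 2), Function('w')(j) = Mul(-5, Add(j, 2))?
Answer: -708840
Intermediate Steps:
Function('w')(j) = Add(-10, Mul(-5, j)) (Function('w')(j) = Mul(-5, Add(2, j)) = Add(-10, Mul(-5, j)))
Function('K')(L) = Add(3, Mul(-1, Pow(L, 2)))
Mul(Mul(-33, Mul(-1, 60)), Function('K')(Add(6, Function('w')(3)))) = Mul(Mul(-33, Mul(-1, 60)), Add(3, Mul(-1, Pow(Add(6, Add(-10, Mul(-5, 3))), 2)))) = Mul(Mul(-33, -60), Add(3, Mul(-1, Pow(Add(6, Add(-10, -15)), 2)))) = Mul(1980, Add(3, Mul(-1, Pow(Add(6, -25), 2)))) = Mul(1980, Add(3, Mul(-1, Pow(-19, 2)))) = Mul(1980, Add(3, Mul(-1, 361))) = Mul(1980, Add(3, -361)) = Mul(1980, -358) = -708840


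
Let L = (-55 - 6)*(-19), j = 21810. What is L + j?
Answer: 22969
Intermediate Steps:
L = 1159 (L = -61*(-19) = 1159)
L + j = 1159 + 21810 = 22969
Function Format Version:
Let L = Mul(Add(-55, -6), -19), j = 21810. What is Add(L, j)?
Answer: 22969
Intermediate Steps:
L = 1159 (L = Mul(-61, -19) = 1159)
Add(L, j) = Add(1159, 21810) = 22969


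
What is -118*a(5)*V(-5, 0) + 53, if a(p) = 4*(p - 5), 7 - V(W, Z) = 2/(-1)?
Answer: 53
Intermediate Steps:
V(W, Z) = 9 (V(W, Z) = 7 - 2/(-1) = 7 - 2*(-1) = 7 - 1*(-2) = 7 + 2 = 9)
a(p) = -20 + 4*p (a(p) = 4*(-5 + p) = -20 + 4*p)
-118*a(5)*V(-5, 0) + 53 = -118*(-20 + 4*5)*9 + 53 = -118*(-20 + 20)*9 + 53 = -0*9 + 53 = -118*0 + 53 = 0 + 53 = 53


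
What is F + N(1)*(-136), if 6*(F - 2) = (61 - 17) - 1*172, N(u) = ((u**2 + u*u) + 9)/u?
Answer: -4546/3 ≈ -1515.3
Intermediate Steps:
N(u) = (9 + 2*u**2)/u (N(u) = ((u**2 + u**2) + 9)/u = (2*u**2 + 9)/u = (9 + 2*u**2)/u)
F = -58/3 (F = 2 + ((61 - 17) - 1*172)/6 = 2 + (44 - 172)/6 = 2 + (1/6)*(-128) = 2 - 64/3 = -58/3 ≈ -19.333)
F + N(1)*(-136) = -58/3 + (2*1 + 9/1)*(-136) = -58/3 + (2 + 9*1)*(-136) = -58/3 + (2 + 9)*(-136) = -58/3 + 11*(-136) = -58/3 - 1496 = -4546/3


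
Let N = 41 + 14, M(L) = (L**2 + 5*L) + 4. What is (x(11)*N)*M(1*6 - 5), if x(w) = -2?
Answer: -1100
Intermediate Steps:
M(L) = 4 + L**2 + 5*L
N = 55
(x(11)*N)*M(1*6 - 5) = (-2*55)*(4 + (1*6 - 5)**2 + 5*(1*6 - 5)) = -110*(4 + (6 - 5)**2 + 5*(6 - 5)) = -110*(4 + 1**2 + 5*1) = -110*(4 + 1 + 5) = -110*10 = -1100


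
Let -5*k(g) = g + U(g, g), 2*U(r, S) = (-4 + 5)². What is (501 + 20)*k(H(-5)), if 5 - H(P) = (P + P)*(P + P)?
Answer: 98469/10 ≈ 9846.9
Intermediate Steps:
U(r, S) = ½ (U(r, S) = (-4 + 5)²/2 = (½)*1² = (½)*1 = ½)
H(P) = 5 - 4*P² (H(P) = 5 - (P + P)*(P + P) = 5 - 2*P*2*P = 5 - 4*P²)
k(g) = -⅒ - g/5 (k(g) = -(g + ½)/5 = -(½ + g)/5 = -⅒ - g/5)
(501 + 20)*k(H(-5)) = (501 + 20)*(-⅒ - (5 - 4*(-5)²)/5) = 521*(-⅒ - (5 - 4*25)/5) = 521*(-⅒ - (5 - 100)/5) = 521*(-⅒ - ⅕*(-95)) = 521*(-⅒ + 19) = 521*(189/10) = 98469/10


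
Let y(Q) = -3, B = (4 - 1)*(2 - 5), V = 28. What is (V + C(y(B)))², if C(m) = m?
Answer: 625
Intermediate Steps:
B = -9 (B = 3*(-3) = -9)
(V + C(y(B)))² = (28 - 3)² = 25² = 625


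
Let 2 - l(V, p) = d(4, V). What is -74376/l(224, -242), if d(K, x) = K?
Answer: 37188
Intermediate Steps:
l(V, p) = -2 (l(V, p) = 2 - 1*4 = 2 - 4 = -2)
-74376/l(224, -242) = -74376/(-2) = -74376*(-½) = 37188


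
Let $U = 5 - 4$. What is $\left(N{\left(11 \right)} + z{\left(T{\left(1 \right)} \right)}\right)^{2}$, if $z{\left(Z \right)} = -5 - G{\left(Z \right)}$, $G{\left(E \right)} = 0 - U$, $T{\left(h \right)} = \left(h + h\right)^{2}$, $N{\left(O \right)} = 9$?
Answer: $25$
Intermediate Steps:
$T{\left(h \right)} = 4 h^{2}$ ($T{\left(h \right)} = \left(2 h\right)^{2} = 4 h^{2}$)
$U = 1$ ($U = 5 - 4 = 1$)
$G{\left(E \right)} = -1$ ($G{\left(E \right)} = 0 - 1 = -1$)
$z{\left(Z \right)} = -4$ ($z{\left(Z \right)} = -5 - -1 = -5 + 1 = -4$)
$\left(N{\left(11 \right)} + z{\left(T{\left(1 \right)} \right)}\right)^{2} = \left(9 - 4\right)^{2} = 5^{2} = 25$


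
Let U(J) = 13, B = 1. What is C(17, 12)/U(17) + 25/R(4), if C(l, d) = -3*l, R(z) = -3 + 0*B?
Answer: -478/39 ≈ -12.256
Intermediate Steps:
R(z) = -3 (R(z) = -3 + 0*1 = -3 + 0 = -3)
C(17, 12)/U(17) + 25/R(4) = -3*17/13 + 25/(-3) = -51*1/13 + 25*(-⅓) = -51/13 - 25/3 = -478/39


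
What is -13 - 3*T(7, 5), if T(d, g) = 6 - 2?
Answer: -25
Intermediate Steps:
T(d, g) = 4
-13 - 3*T(7, 5) = -13 - 3*4 = -13 - 12 = -25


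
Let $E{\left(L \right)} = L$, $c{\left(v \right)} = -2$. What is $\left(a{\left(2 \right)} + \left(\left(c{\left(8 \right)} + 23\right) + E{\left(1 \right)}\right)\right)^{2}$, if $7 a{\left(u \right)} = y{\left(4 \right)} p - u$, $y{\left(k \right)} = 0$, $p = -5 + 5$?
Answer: $\frac{23104}{49} \approx 471.51$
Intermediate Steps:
$p = 0$
$a{\left(u \right)} = - \frac{u}{7}$ ($a{\left(u \right)} = \frac{0 \cdot 0 - u}{7} = \frac{0 - u}{7} = \frac{\left(-1\right) u}{7} = - \frac{u}{7}$)
$\left(a{\left(2 \right)} + \left(\left(c{\left(8 \right)} + 23\right) + E{\left(1 \right)}\right)\right)^{2} = \left(\left(- \frac{1}{7}\right) 2 + \left(\left(-2 + 23\right) + 1\right)\right)^{2} = \left(- \frac{2}{7} + \left(21 + 1\right)\right)^{2} = \left(- \frac{2}{7} + 22\right)^{2} = \left(\frac{152}{7}\right)^{2} = \frac{23104}{49}$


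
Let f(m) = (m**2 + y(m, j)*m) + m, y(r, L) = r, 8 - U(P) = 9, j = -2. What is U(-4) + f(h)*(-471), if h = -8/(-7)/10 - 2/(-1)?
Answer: -6379507/1225 ≈ -5207.8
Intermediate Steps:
U(P) = -1 (U(P) = 8 - 1*9 = 8 - 9 = -1)
h = 74/35 (h = -8*(-1/7)*(1/10) - 2*(-1) = (8/7)*(1/10) + 2 = 4/35 + 2 = 74/35 ≈ 2.1143)
f(m) = m + 2*m**2 (f(m) = (m**2 + m*m) + m = (m**2 + m**2) + m = 2*m**2 + m = m + 2*m**2)
U(-4) + f(h)*(-471) = -1 + (74*(1 + 2*(74/35))/35)*(-471) = -1 + (74*(1 + 148/35)/35)*(-471) = -1 + ((74/35)*(183/35))*(-471) = -1 + (13542/1225)*(-471) = -1 - 6378282/1225 = -6379507/1225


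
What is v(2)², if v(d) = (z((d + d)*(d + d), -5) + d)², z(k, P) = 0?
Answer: 16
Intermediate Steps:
v(d) = d² (v(d) = (0 + d)² = d²)
v(2)² = (2²)² = 4² = 16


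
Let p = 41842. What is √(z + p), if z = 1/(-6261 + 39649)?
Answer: √11660931757859/16694 ≈ 204.55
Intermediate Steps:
z = 1/33388 ≈ 2.9951e-5
√(z + p) = √(1/33388 + 41842) = √(1397020697/33388) = √11660931757859/16694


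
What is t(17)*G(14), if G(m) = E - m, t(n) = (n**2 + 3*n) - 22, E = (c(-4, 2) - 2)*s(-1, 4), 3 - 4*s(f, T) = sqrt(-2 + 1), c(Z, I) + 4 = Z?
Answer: -6837 + 795*I ≈ -6837.0 + 795.0*I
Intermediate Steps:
c(Z, I) = -4 + Z
s(f, T) = 3/4 - I/4 (s(f, T) = 3/4 - sqrt(-2 + 1)/4 = 3/4 - I/4)
E = -15/2 + 5*I/2 (E = ((-4 - 4) - 2)*(3/4 - I/4) = (-8 - 2)*(3/4 - I/4) = -10*(3/4 - I/4) = -15/2 + 5*I/2 ≈ -7.5 + 2.5*I)
t(n) = -22 + n**2 + 3*n
G(m) = -15/2 - m + 5*I/2 (G(m) = (-15/2 + 5*I/2) - m = -15/2 - m + 5*I/2)
t(17)*G(14) = (-22 + 17**2 + 3*17)*(-15/2 - 1*14 + 5*I/2) = (-22 + 289 + 51)*(-15/2 - 14 + 5*I/2) = 318*(-43/2 + 5*I/2) = -6837 + 795*I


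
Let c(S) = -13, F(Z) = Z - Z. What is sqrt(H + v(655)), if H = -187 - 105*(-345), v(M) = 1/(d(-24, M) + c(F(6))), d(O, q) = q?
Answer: sqrt(14853566874)/642 ≈ 189.84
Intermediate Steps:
F(Z) = 0
v(M) = 1/(-13 + M) (v(M) = 1/(M - 13) = 1/(-13 + M))
H = 36038 (H = -187 + 36225 = 36038)
sqrt(H + v(655)) = sqrt(36038 + 1/(-13 + 655)) = sqrt(36038 + 1/642) = sqrt(23136397/642) = sqrt(14853566874)/642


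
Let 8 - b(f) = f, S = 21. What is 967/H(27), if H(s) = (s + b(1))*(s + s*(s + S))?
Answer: 967/44982 ≈ 0.021497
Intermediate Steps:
b(f) = 8 - f
H(s) = (7 + s)*(s + s*(21 + s)) (H(s) = (s + (8 - 1*1))*(s + s*(s + 21)) = (s + (8 - 1))*(s + s*(21 + s)) = (s + 7)*(s + s*(21 + s)) = (7 + s)*(s + s*(21 + s)))
967/H(27) = 967/((27*(154 + 27² + 29*27))) = 967/((27*(154 + 729 + 783))) = 967/((27*1666)) = 967/44982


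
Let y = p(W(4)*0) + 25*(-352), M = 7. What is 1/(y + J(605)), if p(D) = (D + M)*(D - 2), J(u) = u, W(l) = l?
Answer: -1/8209 ≈ -0.00012182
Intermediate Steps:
p(D) = (-2 + D)*(7 + D) (p(D) = (D + 7)*(D - 2) = (7 + D)*(-2 + D) = (-2 + D)*(7 + D))
y = -8814 (y = (-14 + (4*0)² + 5*(4*0)) + 25*(-352) = (-14 + 0² + 5*0) - 8800 = (-14 + 0 + 0) - 8800 = -14 - 8800 = -8814)
1/(y + J(605)) = 1/(-8814 + 605) = 1/(-8209) = -1/8209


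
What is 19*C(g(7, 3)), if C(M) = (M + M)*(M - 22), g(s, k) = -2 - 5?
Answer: 7714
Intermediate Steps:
g(s, k) = -7
C(M) = 2*M*(-22 + M) (C(M) = (2*M)*(-22 + M) = 2*M*(-22 + M))
19*C(g(7, 3)) = 19*(2*(-7)*(-22 - 7)) = 19*(2*(-7)*(-29)) = 19*406 = 7714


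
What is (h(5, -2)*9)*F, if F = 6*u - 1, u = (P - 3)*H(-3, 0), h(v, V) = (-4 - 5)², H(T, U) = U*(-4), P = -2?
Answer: -729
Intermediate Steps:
H(T, U) = -4*U
h(v, V) = 81 (h(v, V) = (-9)² = 81)
u = 0 (u = (-2 - 3)*(-4*0) = -5*0 = 0)
F = -1 (F = 6*0 - 1 = 0 - 1 = -1)
(h(5, -2)*9)*F = (81*9)*(-1) = 729*(-1) = -729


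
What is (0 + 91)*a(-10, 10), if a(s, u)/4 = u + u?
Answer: 7280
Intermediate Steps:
a(s, u) = 8*u (a(s, u) = 4*(u + u) = 4*(2*u) = 8*u)
(0 + 91)*a(-10, 10) = (0 + 91)*(8*10) = 91*80 = 7280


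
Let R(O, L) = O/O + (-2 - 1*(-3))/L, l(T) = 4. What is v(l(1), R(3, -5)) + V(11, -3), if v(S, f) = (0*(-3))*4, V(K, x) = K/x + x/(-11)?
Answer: -112/33 ≈ -3.3939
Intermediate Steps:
R(O, L) = 1 + 1/L (R(O, L) = 1 + (-2 + 3)/L = 1 + 1/L)
V(K, x) = -x/11 + K/x (V(K, x) = K/x + x*(-1/11) = K/x - x/11 = -x/11 + K/x)
v(S, f) = 0 (v(S, f) = 0*4 = 0)
v(l(1), R(3, -5)) + V(11, -3) = 0 + (-1/11*(-3) + 11/(-3)) = 0 + (3/11 + 11*(-⅓)) = 0 + (3/11 - 11/3) = 0 - 112/33 = -112/33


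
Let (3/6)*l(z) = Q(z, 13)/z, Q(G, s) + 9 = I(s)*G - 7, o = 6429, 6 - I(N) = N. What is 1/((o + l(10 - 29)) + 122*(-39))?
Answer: 19/31515 ≈ 0.00060289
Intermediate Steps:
I(N) = 6 - N
Q(G, s) = -16 + G*(6 - s) (Q(G, s) = -9 + ((6 - s)*G - 7) = -9 + (G*(6 - s) - 7) = -9 + (-7 + G*(6 - s)) = -16 + G*(6 - s))
l(z) = 2*(-16 - 7*z)/z (l(z) = 2*((-16 - z*(-6 + 13))/z) = 2*((-16 - 1*z*7)/z) = 2*((-16 - 7*z)/z) = 2*(-16 - 7*z)/z)
1/((o + l(10 - 29)) + 122*(-39)) = 1/((6429 + (-14 - 32/(10 - 29))) + 122*(-39)) = 1/((6429 + (-14 - 32/(-19))) - 4758) = 1/((6429 + (-14 - 32*(-1/19))) - 4758) = 1/((6429 + (-14 + 32/19)) - 4758) = 1/((6429 - 234/19) - 4758) = 1/(121917/19 - 4758) = 1/(31515/19) = 19/31515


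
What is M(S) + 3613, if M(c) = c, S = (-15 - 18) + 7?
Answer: 3587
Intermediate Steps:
S = -26 (S = -33 + 7 = -26)
M(S) + 3613 = -26 + 3613 = 3587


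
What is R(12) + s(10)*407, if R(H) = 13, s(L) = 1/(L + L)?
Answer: 667/20 ≈ 33.350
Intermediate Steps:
s(L) = 1/(2*L)
R(12) + s(10)*407 = 13 + ((½)/10)*407 = 13 + ((½)*(⅒))*407 = 13 + (1/20)*407 = 13 + 407/20 = 667/20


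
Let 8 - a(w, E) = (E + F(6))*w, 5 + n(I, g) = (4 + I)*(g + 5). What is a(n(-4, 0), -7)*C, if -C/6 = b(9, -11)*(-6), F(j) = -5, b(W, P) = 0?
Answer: 0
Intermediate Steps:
n(I, g) = -5 + (4 + I)*(5 + g) (n(I, g) = -5 + (4 + I)*(g + 5) = -5 + (4 + I)*(5 + g))
a(w, E) = 8 - w*(-5 + E) (a(w, E) = 8 - (E - 5)*w = 8 - (-5 + E)*w = 8 - w*(-5 + E))
C = 0 (C = -0*(-6) = -6*0 = 0)
a(n(-4, 0), -7)*C = (8 + 5*(15 + 4*0 + 5*(-4) - 4*0) - 1*(-7)*(15 + 4*0 + 5*(-4) - 4*0))*0 = (8 + 5*(15 + 0 - 20 + 0) - 1*(-7)*(15 + 0 - 20 + 0))*0 = (8 + 5*(-5) - 1*(-7)*(-5))*0 = (8 - 25 - 35)*0 = -52*0 = 0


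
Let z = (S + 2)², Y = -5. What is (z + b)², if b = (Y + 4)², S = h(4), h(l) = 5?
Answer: 2500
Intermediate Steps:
S = 5
b = 1 (b = (-5 + 4)² = (-1)² = 1)
z = 49 (z = (5 + 2)² = 7² = 49)
(z + b)² = (49 + 1)² = 50² = 2500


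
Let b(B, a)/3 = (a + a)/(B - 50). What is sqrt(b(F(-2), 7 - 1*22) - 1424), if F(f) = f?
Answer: I*sqrt(961454)/26 ≈ 37.713*I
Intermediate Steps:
b(B, a) = 6*a/(-50 + B) (b(B, a) = 3*((a + a)/(B - 50)) = 3*((2*a)/(-50 + B)) = 3*(2*a/(-50 + B)) = 6*a/(-50 + B))
sqrt(b(F(-2), 7 - 1*22) - 1424) = sqrt(6*(7 - 1*22)/(-50 - 2) - 1424) = sqrt(6*(7 - 22)/(-52) - 1424) = sqrt(6*(-15)*(-1/52) - 1424) = sqrt(45/26 - 1424) = sqrt(-36979/26) = I*sqrt(961454)/26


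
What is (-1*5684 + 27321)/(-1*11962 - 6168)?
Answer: -3091/2590 ≈ -1.1934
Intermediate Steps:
(-1*5684 + 27321)/(-1*11962 - 6168) = (-5684 + 27321)/(-11962 - 6168) = 21637/(-18130) = 21637*(-1/18130) = -3091/2590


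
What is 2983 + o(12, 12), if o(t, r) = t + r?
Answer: 3007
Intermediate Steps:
o(t, r) = r + t
2983 + o(12, 12) = 2983 + (12 + 12) = 2983 + 24 = 3007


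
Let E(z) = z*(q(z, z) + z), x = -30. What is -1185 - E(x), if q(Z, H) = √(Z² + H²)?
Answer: -2085 + 900*√2 ≈ -812.21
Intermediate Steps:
q(Z, H) = √(H² + Z²)
E(z) = z*(z + √2*√(z²)) (E(z) = z*(√(z² + z²) + z) = z*(√(2*z²) + z) = z*(√2*√(z²) + z) = z*(z + √2*√(z²)))
-1185 - E(x) = -1185 - (-30)*(-30 + √2*√((-30)²)) = -1185 - (-30)*(-30 + √2*√900) = -1185 - (-30)*(-30 + √2*30) = -1185 - (-30)*(-30 + 30*√2) = -1185 - (900 - 900*√2) = -1185 + (-900 + 900*√2) = -2085 + 900*√2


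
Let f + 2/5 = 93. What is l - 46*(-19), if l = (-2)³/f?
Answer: 404622/463 ≈ 873.91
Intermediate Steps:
f = 463/5 (f = -⅖ + 93 = 463/5 ≈ 92.600)
l = -40/463 (l = (-2)³/(463/5) = -8*5/463 = -40/463 ≈ -0.086393)
l - 46*(-19) = -40/463 - 46*(-19) = -40/463 + 874 = 404622/463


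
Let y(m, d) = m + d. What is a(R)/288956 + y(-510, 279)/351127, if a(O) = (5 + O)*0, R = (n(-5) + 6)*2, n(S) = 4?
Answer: -33/50161 ≈ -0.00065788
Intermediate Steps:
y(m, d) = d + m
R = 20 (R = (4 + 6)*2 = 10*2 = 20)
a(O) = 0
a(R)/288956 + y(-510, 279)/351127 = 0/288956 + (279 - 510)/351127 = 0*(1/288956) - 231*1/351127 = 0 - 33/50161 = -33/50161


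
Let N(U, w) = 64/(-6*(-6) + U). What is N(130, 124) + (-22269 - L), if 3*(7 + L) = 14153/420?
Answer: -2329294339/104580 ≈ -22273.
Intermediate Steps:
L = 5333/1260 (L = -7 + (14153/420)/3 = -7 + (14153*(1/420))/3 = -7 + (⅓)*(14153/420) = -7 + 14153/1260 = 5333/1260 ≈ 4.2325)
N(U, w) = 64/(36 + U)
N(130, 124) + (-22269 - L) = 64/(36 + 130) + (-22269 - 1*5333/1260) = 64/166 + (-22269 - 5333/1260) = 64*(1/166) - 28064273/1260 = 32/83 - 28064273/1260 = -2329294339/104580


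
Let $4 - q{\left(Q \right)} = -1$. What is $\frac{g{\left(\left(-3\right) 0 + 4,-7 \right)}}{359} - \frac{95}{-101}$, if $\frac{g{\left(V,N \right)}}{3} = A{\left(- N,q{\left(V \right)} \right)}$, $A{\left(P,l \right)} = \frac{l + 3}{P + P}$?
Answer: $\frac{239947}{253813} \approx 0.94537$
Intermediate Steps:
$q{\left(Q \right)} = 5$ ($q{\left(Q \right)} = 4 - -1 = 4 + 1 = 5$)
$A{\left(P,l \right)} = \frac{3 + l}{2 P}$
$g{\left(V,N \right)} = - \frac{12}{N}$ ($g{\left(V,N \right)} = 3 \frac{3 + 5}{2 \left(- N\right)} = 3 \cdot \frac{1}{2} \left(- \frac{1}{N}\right) 8 = 3 \left(- \frac{4}{N}\right) = - \frac{12}{N}$)
$\frac{g{\left(\left(-3\right) 0 + 4,-7 \right)}}{359} - \frac{95}{-101} = \frac{\left(-12\right) \frac{1}{-7}}{359} - \frac{95}{-101} = \left(-12\right) \left(- \frac{1}{7}\right) \frac{1}{359} - - \frac{95}{101} = \frac{12}{7} \cdot \frac{1}{359} + \frac{95}{101} = \frac{12}{2513} + \frac{95}{101} = \frac{239947}{253813}$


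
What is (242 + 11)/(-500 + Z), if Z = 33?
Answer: -253/467 ≈ -0.54176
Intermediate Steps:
(242 + 11)/(-500 + Z) = (242 + 11)/(-500 + 33) = 253/(-467) = 253*(-1/467) = -253/467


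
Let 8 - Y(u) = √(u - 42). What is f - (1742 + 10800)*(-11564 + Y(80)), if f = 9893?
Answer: 144945245 + 12542*√38 ≈ 1.4502e+8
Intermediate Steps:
Y(u) = 8 - √(-42 + u) (Y(u) = 8 - √(u - 42) = 8 - √(-42 + u))
f - (1742 + 10800)*(-11564 + Y(80)) = 9893 - (1742 + 10800)*(-11564 + (8 - √(-42 + 80))) = 9893 - 12542*(-11564 + (8 - √38)) = 9893 - 12542*(-11556 - √38) = 9893 - (-144935352 - 12542*√38) = 9893 + (144935352 + 12542*√38) = 144945245 + 12542*√38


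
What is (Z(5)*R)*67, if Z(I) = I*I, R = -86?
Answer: -144050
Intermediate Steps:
Z(I) = I**2
(Z(5)*R)*67 = (5**2*(-86))*67 = (25*(-86))*67 = -2150*67 = -144050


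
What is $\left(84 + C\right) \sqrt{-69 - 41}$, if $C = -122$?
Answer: $- 38 i \sqrt{110} \approx - 398.55 i$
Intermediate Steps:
$\left(84 + C\right) \sqrt{-69 - 41} = \left(84 - 122\right) \sqrt{-69 - 41} = - 38 \sqrt{-110} = - 38 i \sqrt{110}$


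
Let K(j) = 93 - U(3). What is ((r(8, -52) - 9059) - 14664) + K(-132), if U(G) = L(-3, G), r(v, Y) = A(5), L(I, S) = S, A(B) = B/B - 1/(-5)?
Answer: -118159/5 ≈ -23632.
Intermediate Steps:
A(B) = 6/5 (A(B) = 1 - 1*(-⅕) = 1 + ⅕ = 6/5)
r(v, Y) = 6/5
U(G) = G
K(j) = 90 (K(j) = 93 - 1*3 = 93 - 3 = 90)
((r(8, -52) - 9059) - 14664) + K(-132) = ((6/5 - 9059) - 14664) + 90 = (-45289/5 - 14664) + 90 = -118609/5 + 90 = -118159/5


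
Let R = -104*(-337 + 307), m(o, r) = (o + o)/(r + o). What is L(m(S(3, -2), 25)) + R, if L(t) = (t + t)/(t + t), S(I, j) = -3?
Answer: 3121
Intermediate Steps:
m(o, r) = 2*o/(o + r) (m(o, r) = (2*o)/(o + r) = 2*o/(o + r))
L(t) = 1 (L(t) = (2*t)/((2*t)) = (2*t)*(1/(2*t)) = 1)
R = 3120 (R = -104*(-30) = 3120)
L(m(S(3, -2), 25)) + R = 1 + 3120 = 3121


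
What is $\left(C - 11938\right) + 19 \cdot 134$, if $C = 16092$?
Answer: $6700$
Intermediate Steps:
$\left(C - 11938\right) + 19 \cdot 134 = \left(16092 - 11938\right) + 19 \cdot 134 = 4154 + 2546 = 6700$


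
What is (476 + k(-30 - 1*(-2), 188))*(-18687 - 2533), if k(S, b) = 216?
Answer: -14684240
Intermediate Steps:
(476 + k(-30 - 1*(-2), 188))*(-18687 - 2533) = (476 + 216)*(-18687 - 2533) = 692*(-21220) = -14684240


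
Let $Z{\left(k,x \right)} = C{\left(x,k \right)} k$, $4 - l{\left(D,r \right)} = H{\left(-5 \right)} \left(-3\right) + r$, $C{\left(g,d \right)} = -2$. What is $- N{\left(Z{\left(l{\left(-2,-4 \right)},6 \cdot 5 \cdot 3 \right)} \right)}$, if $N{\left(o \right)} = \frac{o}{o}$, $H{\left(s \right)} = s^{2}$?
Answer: $-1$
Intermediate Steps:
$l{\left(D,r \right)} = 79 - r$ ($l{\left(D,r \right)} = 4 - \left(\left(-5\right)^{2} \left(-3\right) + r\right) = 4 - \left(25 \left(-3\right) + r\right) = 4 - \left(-75 + r\right) = 79 - r$)
$Z{\left(k,x \right)} = - 2 k$
$N{\left(o \right)} = 1$
$- N{\left(Z{\left(l{\left(-2,-4 \right)},6 \cdot 5 \cdot 3 \right)} \right)} = \left(-1\right) 1 = -1$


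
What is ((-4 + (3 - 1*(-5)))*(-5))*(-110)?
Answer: 2200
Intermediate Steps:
((-4 + (3 - 1*(-5)))*(-5))*(-110) = ((-4 + (3 + 5))*(-5))*(-110) = ((-4 + 8)*(-5))*(-110) = (4*(-5))*(-110) = -20*(-110) = 2200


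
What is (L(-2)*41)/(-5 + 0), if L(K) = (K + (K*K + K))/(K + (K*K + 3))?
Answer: 0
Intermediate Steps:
L(K) = (K² + 2*K)/(3 + K + K²) (L(K) = (K + (K² + K))/(K + (K² + 3)) = (K + (K + K²))/(K + (3 + K²)) = (K² + 2*K)/(3 + K + K²))
(L(-2)*41)/(-5 + 0) = (-2*(2 - 2)/(3 - 2 + (-2)²)*41)/(-5 + 0) = (-2*0/(3 - 2 + 4)*41)/(-5) = (-2*0/5*41)*(-⅕) = (-2*⅕*0*41)*(-⅕) = (0*41)*(-⅕) = 0*(-⅕) = 0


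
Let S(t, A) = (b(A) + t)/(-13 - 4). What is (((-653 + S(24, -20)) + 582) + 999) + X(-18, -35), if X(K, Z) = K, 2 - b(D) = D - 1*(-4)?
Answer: 15428/17 ≈ 907.53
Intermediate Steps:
b(D) = -2 - D (b(D) = 2 - (D - 1*(-4)) = 2 - (D + 4) = 2 - (4 + D) = 2 + (-4 - D) = -2 - D)
S(t, A) = 2/17 - t/17 + A/17 (S(t, A) = ((-2 - A) + t)/(-13 - 4) = (-2 + t - A)/(-17) = (-2 + t - A)*(-1/17) = 2/17 - t/17 + A/17)
(((-653 + S(24, -20)) + 582) + 999) + X(-18, -35) = (((-653 + (2/17 - 1/17*24 + (1/17)*(-20))) + 582) + 999) - 18 = (((-653 + (2/17 - 24/17 - 20/17)) + 582) + 999) - 18 = (((-653 - 42/17) + 582) + 999) - 18 = ((-11143/17 + 582) + 999) - 18 = (-1249/17 + 999) - 18 = 15734/17 - 18 = 15428/17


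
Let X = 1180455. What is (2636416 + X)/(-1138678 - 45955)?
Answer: -3816871/1184633 ≈ -3.2220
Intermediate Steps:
(2636416 + X)/(-1138678 - 45955) = (2636416 + 1180455)/(-1138678 - 45955) = 3816871/(-1184633) = 3816871*(-1/1184633) = -3816871/1184633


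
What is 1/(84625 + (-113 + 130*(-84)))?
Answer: 1/73592 ≈ 1.3588e-5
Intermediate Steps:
1/(84625 + (-113 + 130*(-84))) = 1/(84625 + (-113 - 10920)) = 1/(84625 - 11033) = 1/73592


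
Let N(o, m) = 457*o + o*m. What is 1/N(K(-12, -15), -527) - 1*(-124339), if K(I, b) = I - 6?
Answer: 156667141/1260 ≈ 1.2434e+5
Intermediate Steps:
K(I, b) = -6 + I
N(o, m) = 457*o + m*o
1/N(K(-12, -15), -527) - 1*(-124339) = 1/((-6 - 12)*(457 - 527)) - 1*(-124339) = 1/(-18*(-70)) + 124339 = 1/1260 + 124339 = 156667141/1260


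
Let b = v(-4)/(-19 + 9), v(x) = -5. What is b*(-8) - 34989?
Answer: -34993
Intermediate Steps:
b = ½ (b = -5/(-19 + 9) = -5/(-10) = -⅒*(-5) = ½ ≈ 0.50000)
b*(-8) - 34989 = (½)*(-8) - 34989 = -4 - 34989 = -34993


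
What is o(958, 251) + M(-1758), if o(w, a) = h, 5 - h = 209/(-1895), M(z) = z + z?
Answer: -6653136/1895 ≈ -3510.9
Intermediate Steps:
M(z) = 2*z
h = 9684/1895 (h = 5 - 209/(-1895) = 5 - 209*(-1)/1895 = 5 - 1*(-209/1895) = 5 + 209/1895 = 9684/1895 ≈ 5.1103)
o(w, a) = 9684/1895
o(958, 251) + M(-1758) = 9684/1895 + 2*(-1758) = 9684/1895 - 3516 = -6653136/1895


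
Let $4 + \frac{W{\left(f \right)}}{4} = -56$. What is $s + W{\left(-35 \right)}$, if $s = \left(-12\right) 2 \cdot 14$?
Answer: $-576$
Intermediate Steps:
$s = -336$ ($s = \left(-24\right) 14 = -336$)
$W{\left(f \right)} = -240$ ($W{\left(f \right)} = -16 + 4 \left(-56\right) = -16 - 224 = -240$)
$s + W{\left(-35 \right)} = -336 - 240 = -576$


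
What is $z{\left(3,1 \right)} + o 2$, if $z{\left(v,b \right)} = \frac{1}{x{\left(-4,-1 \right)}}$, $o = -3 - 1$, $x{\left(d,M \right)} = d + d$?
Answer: $- \frac{65}{8} \approx -8.125$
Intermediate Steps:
$x{\left(d,M \right)} = 2 d$
$o = -4$ ($o = -3 - 1 = -4$)
$z{\left(v,b \right)} = - \frac{1}{8}$ ($z{\left(v,b \right)} = \frac{1}{2 \left(-4\right)} = \frac{1}{-8} = - \frac{1}{8}$)
$z{\left(3,1 \right)} + o 2 = - \frac{1}{8} - 8 = - \frac{65}{8}$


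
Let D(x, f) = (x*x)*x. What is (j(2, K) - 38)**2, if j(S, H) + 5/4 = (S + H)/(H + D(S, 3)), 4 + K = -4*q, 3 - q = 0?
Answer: 5625/4 ≈ 1406.3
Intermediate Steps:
q = 3 (q = 3 - 1*0 = 3 + 0 = 3)
K = -16 (K = -4 - 4*3 = -4 - 12 = -16)
D(x, f) = x**3 (D(x, f) = x**2*x = x**3)
j(S, H) = -5/4 + (H + S)/(H + S**3) (j(S, H) = -5/4 + (S + H)/(H + S**3) = -5/4 + (H + S)/(H + S**3))
(j(2, K) - 38)**2 = ((2 - 5/4*2**3 - 1/4*(-16))/(-16 + 2**3) - 38)**2 = ((2 - 5/4*8 + 4)/(-16 + 8) - 38)**2 = ((2 - 10 + 4)/(-8) - 38)**2 = (-1/8*(-4) - 38)**2 = (1/2 - 38)**2 = (-75/2)**2 = 5625/4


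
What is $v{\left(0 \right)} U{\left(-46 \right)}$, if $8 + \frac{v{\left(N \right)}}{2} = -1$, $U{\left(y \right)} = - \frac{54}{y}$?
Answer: $- \frac{486}{23} \approx -21.13$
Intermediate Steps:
$v{\left(N \right)} = -18$ ($v{\left(N \right)} = -16 + 2 \left(-1\right) = -16 - 2 = -18$)
$v{\left(0 \right)} U{\left(-46 \right)} = - 18 \left(- \frac{54}{-46}\right) = - 18 \left(\left(-54\right) \left(- \frac{1}{46}\right)\right) = \left(-18\right) \frac{27}{23} = - \frac{486}{23}$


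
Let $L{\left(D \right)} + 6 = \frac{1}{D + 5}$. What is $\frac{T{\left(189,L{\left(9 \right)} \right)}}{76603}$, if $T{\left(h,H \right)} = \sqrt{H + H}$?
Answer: $\frac{i \sqrt{581}}{536221} \approx 4.4952 \cdot 10^{-5} i$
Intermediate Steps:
$L{\left(D \right)} = -6 + \frac{1}{5 + D}$ ($L{\left(D \right)} = -6 + \frac{1}{D + 5} = -6 + \frac{1}{5 + D}$)
$T{\left(h,H \right)} = \sqrt{2} \sqrt{H}$ ($T{\left(h,H \right)} = \sqrt{2 H} = \sqrt{2} \sqrt{H}$)
$\frac{T{\left(189,L{\left(9 \right)} \right)}}{76603} = \frac{\sqrt{2} \sqrt{\frac{-29 - 54}{5 + 9}}}{76603} = \sqrt{2} \sqrt{\frac{-29 - 54}{14}} \cdot \frac{1}{76603} = \sqrt{2} \sqrt{\frac{1}{14} \left(-83\right)} \frac{1}{76603} = \sqrt{2} \sqrt{- \frac{83}{14}} \cdot \frac{1}{76603} = \sqrt{2} \frac{i \sqrt{1162}}{14} \cdot \frac{1}{76603} = \frac{i \sqrt{581}}{7} \cdot \frac{1}{76603} = \frac{i \sqrt{581}}{536221}$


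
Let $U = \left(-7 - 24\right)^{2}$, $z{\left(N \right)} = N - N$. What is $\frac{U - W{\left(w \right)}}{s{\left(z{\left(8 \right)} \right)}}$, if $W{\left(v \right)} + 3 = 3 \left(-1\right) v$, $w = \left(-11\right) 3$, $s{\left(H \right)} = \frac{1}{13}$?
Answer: $11245$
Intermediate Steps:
$z{\left(N \right)} = 0$
$s{\left(H \right)} = \frac{1}{13}$
$w = -33$
$W{\left(v \right)} = -3 - 3 v$ ($W{\left(v \right)} = -3 + 3 \left(-1\right) v = -3 - 3 v$)
$U = 961$ ($U = \left(-31\right)^{2} = 961$)
$\frac{U - W{\left(w \right)}}{s{\left(z{\left(8 \right)} \right)}} = \left(961 - \left(-3 - -99\right)\right) \frac{1}{\frac{1}{13}} = \left(961 - \left(-3 + 99\right)\right) 13 = \left(961 - 96\right) 13 = 865 \cdot 13 = 11245$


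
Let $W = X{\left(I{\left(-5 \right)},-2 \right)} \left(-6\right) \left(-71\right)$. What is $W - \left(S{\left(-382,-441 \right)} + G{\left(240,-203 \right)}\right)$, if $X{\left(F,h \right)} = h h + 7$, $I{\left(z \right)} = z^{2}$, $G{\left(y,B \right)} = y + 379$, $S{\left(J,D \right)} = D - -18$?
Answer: $4490$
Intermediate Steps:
$S{\left(J,D \right)} = 18 + D$ ($S{\left(J,D \right)} = D + 18 = 18 + D$)
$G{\left(y,B \right)} = 379 + y$
$X{\left(F,h \right)} = 7 + h^{2}$ ($X{\left(F,h \right)} = h^{2} + 7 = 7 + h^{2}$)
$W = 4686$ ($W = \left(7 + \left(-2\right)^{2}\right) \left(-6\right) \left(-71\right) = \left(7 + 4\right) \left(-6\right) \left(-71\right) = 11 \left(-6\right) \left(-71\right) = \left(-66\right) \left(-71\right) = 4686$)
$W - \left(S{\left(-382,-441 \right)} + G{\left(240,-203 \right)}\right) = 4686 - \left(\left(18 - 441\right) + \left(379 + 240\right)\right) = 4686 - \left(-423 + 619\right) = 4686 - 196 = 4490$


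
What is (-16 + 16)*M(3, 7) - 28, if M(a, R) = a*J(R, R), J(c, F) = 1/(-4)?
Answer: -28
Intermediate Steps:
J(c, F) = -¼
M(a, R) = -a/4 (M(a, R) = a*(-¼) = -a/4)
(-16 + 16)*M(3, 7) - 28 = (-16 + 16)*(-¼*3) - 28 = 0*(-¾) - 28 = 0 - 28 = -28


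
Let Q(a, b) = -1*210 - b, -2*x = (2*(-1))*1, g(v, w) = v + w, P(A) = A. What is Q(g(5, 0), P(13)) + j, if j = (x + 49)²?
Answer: 2277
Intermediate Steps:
x = 1 (x = -2*(-1)/2 = -(-1) = -½*(-2) = 1)
Q(a, b) = -210 - b
j = 2500 (j = (1 + 49)² = 50² = 2500)
Q(g(5, 0), P(13)) + j = (-210 - 1*13) + 2500 = (-210 - 13) + 2500 = -223 + 2500 = 2277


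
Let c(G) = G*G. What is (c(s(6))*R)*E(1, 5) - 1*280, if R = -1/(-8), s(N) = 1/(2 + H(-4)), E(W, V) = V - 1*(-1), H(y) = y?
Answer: -4477/16 ≈ -279.81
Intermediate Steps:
E(W, V) = 1 + V (E(W, V) = V + 1 = 1 + V)
s(N) = -½ (s(N) = 1/(2 - 4) = 1/(-2) = -½)
c(G) = G²
R = ⅛ (R = -1*(-⅛) = ⅛ ≈ 0.12500)
(c(s(6))*R)*E(1, 5) - 1*280 = ((-½)²*(⅛))*(1 + 5) - 1*280 = ((¼)*(⅛))*6 - 280 = (1/32)*6 - 280 = 3/16 - 280 = -4477/16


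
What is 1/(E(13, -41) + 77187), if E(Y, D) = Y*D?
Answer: 1/76654 ≈ 1.3046e-5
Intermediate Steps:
E(Y, D) = D*Y
1/(E(13, -41) + 77187) = 1/(-41*13 + 77187) = 1/(-533 + 77187) = 1/76654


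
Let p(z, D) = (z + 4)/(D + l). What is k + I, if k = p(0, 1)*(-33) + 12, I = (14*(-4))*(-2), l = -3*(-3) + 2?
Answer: 113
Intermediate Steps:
l = 11 (l = 9 + 2 = 11)
p(z, D) = (4 + z)/(11 + D) (p(z, D) = (z + 4)/(D + 11) = (4 + z)/(11 + D))
I = 112 (I = -56*(-2) = 112)
k = 1 (k = ((4 + 0)/(11 + 1))*(-33) + 12 = (4/12)*(-33) + 12 = ((1/12)*4)*(-33) + 12 = (⅓)*(-33) + 12 = -11 + 12 = 1)
k + I = 1 + 112 = 113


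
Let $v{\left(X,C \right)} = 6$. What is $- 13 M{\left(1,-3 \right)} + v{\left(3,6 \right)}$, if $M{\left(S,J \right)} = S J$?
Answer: $45$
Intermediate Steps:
$M{\left(S,J \right)} = J S$
$- 13 M{\left(1,-3 \right)} + v{\left(3,6 \right)} = - 13 \left(\left(-3\right) 1\right) + 6 = \left(-13\right) \left(-3\right) + 6 = 39 + 6 = 45$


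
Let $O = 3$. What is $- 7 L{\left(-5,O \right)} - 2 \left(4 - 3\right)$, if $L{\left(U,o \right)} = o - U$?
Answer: $-58$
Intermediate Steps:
$- 7 L{\left(-5,O \right)} - 2 \left(4 - 3\right) = - 7 \left(3 - -5\right) - 2 \left(4 - 3\right) = - 7 \left(3 + 5\right) - 2 = \left(-7\right) 8 - 2 = -56 - 2 = -58$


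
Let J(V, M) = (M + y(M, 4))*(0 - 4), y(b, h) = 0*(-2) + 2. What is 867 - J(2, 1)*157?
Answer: 2751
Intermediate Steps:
y(b, h) = 2 (y(b, h) = 0 + 2 = 2)
J(V, M) = -8 - 4*M (J(V, M) = (M + 2)*(0 - 4) = (2 + M)*(-4) = -8 - 4*M)
867 - J(2, 1)*157 = 867 - (-8 - 4*1)*157 = 867 - (-8 - 4)*157 = 867 - (-12)*157 = 867 - 1*(-1884) = 867 + 1884 = 2751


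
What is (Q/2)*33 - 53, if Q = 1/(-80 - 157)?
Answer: -8385/158 ≈ -53.070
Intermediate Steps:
Q = -1/237 (Q = 1/(-237) = -1/237 ≈ -0.0042194)
(Q/2)*33 - 53 = -1/237/2*33 - 53 = -1/237*½*33 - 53 = -1/474*33 - 53 = -11/158 - 53 = -8385/158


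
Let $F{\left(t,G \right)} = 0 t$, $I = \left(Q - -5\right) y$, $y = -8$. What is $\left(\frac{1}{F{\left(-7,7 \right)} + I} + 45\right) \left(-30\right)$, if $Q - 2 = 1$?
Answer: $- \frac{43185}{32} \approx -1349.5$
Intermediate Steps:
$Q = 3$ ($Q = 2 + 1 = 3$)
$I = -64$ ($I = \left(3 - -5\right) \left(-8\right) = \left(3 + 5\right) \left(-8\right) = 8 \left(-8\right) = -64$)
$F{\left(t,G \right)} = 0$
$\left(\frac{1}{F{\left(-7,7 \right)} + I} + 45\right) \left(-30\right) = \left(\frac{1}{0 - 64} + 45\right) \left(-30\right) = \left(\frac{1}{-64} + 45\right) \left(-30\right) = \left(- \frac{1}{64} + 45\right) \left(-30\right) = \frac{2879}{64} \left(-30\right) = - \frac{43185}{32}$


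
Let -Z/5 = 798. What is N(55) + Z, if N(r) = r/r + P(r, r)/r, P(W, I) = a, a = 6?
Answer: -219389/55 ≈ -3988.9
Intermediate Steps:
Z = -3990 (Z = -5*798 = -3990)
P(W, I) = 6
N(r) = 1 + 6/r (N(r) = r/r + 6/r = 1 + 6/r)
N(55) + Z = (6 + 55)/55 - 3990 = (1/55)*61 - 3990 = 61/55 - 3990 = -219389/55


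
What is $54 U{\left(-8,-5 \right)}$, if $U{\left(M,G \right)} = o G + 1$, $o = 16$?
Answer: $-4266$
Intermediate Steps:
$U{\left(M,G \right)} = 1 + 16 G$ ($U{\left(M,G \right)} = 16 G + 1 = 1 + 16 G$)
$54 U{\left(-8,-5 \right)} = 54 \left(1 + 16 \left(-5\right)\right) = 54 \left(1 - 80\right) = 54 \left(-79\right) = -4266$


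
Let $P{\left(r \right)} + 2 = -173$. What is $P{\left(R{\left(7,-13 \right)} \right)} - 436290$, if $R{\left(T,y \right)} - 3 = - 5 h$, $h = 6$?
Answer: $-436465$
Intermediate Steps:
$R{\left(T,y \right)} = -27$ ($R{\left(T,y \right)} = 3 - 30 = -27$)
$P{\left(r \right)} = -175$ ($P{\left(r \right)} = -2 - 173 = -175$)
$P{\left(R{\left(7,-13 \right)} \right)} - 436290 = -175 - 436290 = -436465$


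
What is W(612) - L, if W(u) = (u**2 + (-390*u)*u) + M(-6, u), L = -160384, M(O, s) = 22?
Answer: -145537210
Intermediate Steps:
W(u) = 22 - 389*u**2 (W(u) = (u**2 + (-390*u)*u) + 22 = (u**2 - 390*u**2) + 22 = -389*u**2 + 22 = 22 - 389*u**2)
W(612) - L = (22 - 389*612**2) - 1*(-160384) = (22 - 389*374544) + 160384 = (22 - 145697616) + 160384 = -145697594 + 160384 = -145537210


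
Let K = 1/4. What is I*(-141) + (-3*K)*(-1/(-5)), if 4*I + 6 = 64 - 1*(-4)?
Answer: -43713/20 ≈ -2185.6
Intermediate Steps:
I = 31/2 (I = -3/2 + (64 - 1*(-4))/4 = -3/2 + (64 + 4)/4 = -3/2 + (¼)*68 = -3/2 + 17 = 31/2 ≈ 15.500)
K = ¼ ≈ 0.25000
I*(-141) + (-3*K)*(-1/(-5)) = (31/2)*(-141) + (-3*¼)*(-1/(-5)) = -4371/2 - (-3)*(-1)/(4*5) = -4371/2 - ¾*⅕ = -4371/2 - 3/20 = -43713/20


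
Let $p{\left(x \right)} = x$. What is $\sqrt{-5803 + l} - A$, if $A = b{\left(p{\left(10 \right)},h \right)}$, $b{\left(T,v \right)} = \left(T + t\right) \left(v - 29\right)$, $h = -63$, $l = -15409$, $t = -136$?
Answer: $-11592 + 2 i \sqrt{5303} \approx -11592.0 + 145.64 i$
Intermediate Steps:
$b{\left(T,v \right)} = \left(-136 + T\right) \left(-29 + v\right)$ ($b{\left(T,v \right)} = \left(T - 136\right) \left(v - 29\right) = \left(-136 + T\right) \left(-29 + v\right)$)
$A = 11592$ ($A = 3944 - -8568 - 290 + 10 \left(-63\right) = 3944 + 8568 - 290 - 630 = 11592$)
$\sqrt{-5803 + l} - A = \sqrt{-5803 - 15409} - 11592 = \sqrt{-21212} - 11592 = 2 i \sqrt{5303} - 11592 = -11592 + 2 i \sqrt{5303}$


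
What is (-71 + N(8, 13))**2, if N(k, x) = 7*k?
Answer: 225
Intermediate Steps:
(-71 + N(8, 13))**2 = (-71 + 7*8)**2 = (-71 + 56)**2 = (-15)**2 = 225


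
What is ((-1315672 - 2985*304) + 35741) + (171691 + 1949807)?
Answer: -65873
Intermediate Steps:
((-1315672 - 2985*304) + 35741) + (171691 + 1949807) = ((-1315672 - 907440) + 35741) + 2121498 = (-2223112 + 35741) + 2121498 = -2187371 + 2121498 = -65873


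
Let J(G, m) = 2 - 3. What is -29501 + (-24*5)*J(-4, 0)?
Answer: -29381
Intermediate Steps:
J(G, m) = -1
-29501 + (-24*5)*J(-4, 0) = -29501 - 24*5*(-1) = -29501 - 120*(-1) = -29501 + 120 = -29381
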